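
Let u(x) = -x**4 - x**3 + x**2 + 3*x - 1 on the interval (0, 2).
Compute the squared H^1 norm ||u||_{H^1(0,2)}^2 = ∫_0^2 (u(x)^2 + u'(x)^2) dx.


||u||_{H^1}^2 = 25400/63

The H^1 norm (squared) on an interval (0, L) is
  ||u||_{H^1}^2 = ∫_0^L u(x)^2 dx + ∫_0^L u'(x)^2 dx.
Compute u'(x) = -4*x**3 - 3*x**2 + 2*x + 3.
Then u(x)^2 = x**8 + 2*x**7 - x**6 - 8*x**5 - 3*x**4 + 8*x**3 + 7*x**2 - 6*x + 1 and u'(x)^2 = 16*x**6 + 24*x**5 - 7*x**4 - 36*x**3 - 14*x**2 + 12*x + 9.
Integrate each monomial from 0 to 2 using ∫_0^2 c·x^n dx = c·2^(n+1)/(n+1):
  ∫_0^2 u(x)^2 dx = ∫_0^2 (x^8 + 2*x^7 - x^6 - 8*x^5 - 3*x^4 + 8*x^3 + 7*x^2 - 6*x + 1) dx. Term by term:
    ∫_0^2 x^8 dx = 512/9;  ∫_0^2 2*x^7 dx = 64;  ∫_0^2 -x^6 dx = -128/7;
    ∫_0^2 -8*x^5 dx = -256/3;  ∫_0^2 -3*x^4 dx = -96/5;  ∫_0^2 8*x^3 dx = 32;
    ∫_0^2 7*x^2 dx = 56/3;  ∫_0^2 -6*x dx = -12;  ∫_0^2 1 dx = 2.
  Sum: 512/9 + 64 − 128/7 − 256/3 − 96/5 + 32 + 56/3 − 12 + 2 = 12202/315.
  ∫_0^2 u'(x)^2 dx = ∫_0^2 (16*x^6 + 24*x^5 - 7*x^4 - 36*x^3 - 14*x^2 + 12*x + 9) dx. Term by term:
    ∫_0^2 16*x^6 dx = 2048/7;  ∫_0^2 24*x^5 dx = 256;  ∫_0^2 -7*x^4 dx = -224/5;
    ∫_0^2 -36*x^3 dx = -144;  ∫_0^2 -14*x^2 dx = -112/3;  ∫_0^2 12*x dx = 24;
    ∫_0^2 9 dx = 18.
  Sum: 2048/7 + 256 − 224/5 − 144 − 112/3 + 24 + 18 = 38266/105.
Adding: ||u||_{H^1}^2 = 12202/315 + 38266/105 = 25400/63.


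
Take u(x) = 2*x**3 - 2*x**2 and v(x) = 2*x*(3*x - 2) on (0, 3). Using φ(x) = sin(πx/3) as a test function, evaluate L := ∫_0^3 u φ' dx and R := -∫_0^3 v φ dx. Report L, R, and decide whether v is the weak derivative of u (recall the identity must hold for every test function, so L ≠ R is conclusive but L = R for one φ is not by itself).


LHS = -126/π + 648/π^3, RHS = -126/π + 648/π^3. Yes, v = u' weakly.

u(x) = 2*x**3 - 2*x**2, classical derivative u'(x) = 6*x**2 - 4*x.
φ(x) = sin(πx/3), so φ'(x) = π*cos(π*x/3)/3.
Note φ(0) = φ(3) = 0, so the boundary term u·φ vanishes.
LHS = ∫_0^3 u(x) φ'(x) dx = ∫_0^3 (2*π*x^3*cos(π*x/3)/3 - 2*π*x^2*cos(π*x/3)/3) dx. Term by term:
  ∫_0^3 -2*π*x^2*cos(π*x/3)/3 dx = 36/π;  ∫_0^3 2*π*x^3*cos(π*x/3)/3 dx = -162/π + 648/π^3.
Sum: 36/π + -162/π + 648/π^3 = -126/π + 648/π^3.
So LHS = -126/π + 648/π^3.
∫_0^3 v(x) φ(x) dx = ∫_0^3 (6*x^2*sin(π*x/3) - 4*x*sin(π*x/3)) dx. Term by term:
  ∫_0^3 -4*x*sin(π*x/3) dx = -36/π;  ∫_0^3 6*x^2*sin(π*x/3) dx = -648/π^3 + 162/π.
Sum: -36/π + -648/π^3 + 162/π = -648/π^3 + 126/π.
So RHS = -∫_0^3 v(x) φ(x) dx = -126/π + 648/π^3.
LHS = RHS, so the identity holds for this test φ.
Moreover u is smooth here and v(x) = u'(x) = 6*x**2 - 4*x pointwise, so the identity holds for every test function. Hence v is the weak derivative of u.


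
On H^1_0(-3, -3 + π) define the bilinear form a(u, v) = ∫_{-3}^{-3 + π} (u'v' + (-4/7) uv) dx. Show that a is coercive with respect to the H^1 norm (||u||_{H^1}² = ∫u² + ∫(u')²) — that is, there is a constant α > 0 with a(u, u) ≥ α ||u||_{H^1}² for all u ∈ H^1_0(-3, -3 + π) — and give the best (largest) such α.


α = 3/14

Coercivity of a(·,·) on H^1_0(-3, -3 + π) means a(u, u) ≥ α ||u||_{H^1}² for every u ∈ H^1_0.
The interval has length L = π, and Poincaré/coercivity depend only on L. Here a(u, u) = ∫(u')² + (-4/7)·∫u².
Here c = -4/7 < 0 with |c| < (π/L)² = 1, so coercivity still holds. The condition a(u,u) ≥ α||u||_{H^1}² reads (1−α)∫(u')² ≥ (α−c)∫u². Any admissible α is ≤ 1 (rapidly oscillating u have ∫u²/∫(u')² → 0), and α = 1 would force 0 ≥ (1−c)∫u², impossible since c < 1; so 1−α > 0. By the sharp Poincaré inequality on H^1_0 of an interval of length L, ∫(u')² ≥ (π/L)²∫u² with equality for the first sine mode sin(π(x−x₀)/L) (x₀ the left endpoint), so the inequality holds for all u iff (1−α)(π/L)² ≥ α − c, i.e. α ≤ ((π/L)² + c)/((π/L)² + 1) = (1 + c(L/π)²)/(1 + (L/π)²). (Direct route, valid since c ≤ 0: Poincaré gives c∫u² ≥ c(L/π)²∫(u')², so a(u,u) ≥ (1 + c(L/π)²)∫(u')², while ||u||_{H^1}² ≤ (1 + (L/π)²)∫(u')²; dividing yields the same α.) With (π/L)² = 1 and c = -4/7, the largest admissible constant is α = ((π/L)² + c)/((π/L)² + 1).
Simplifying, α = 3/14.


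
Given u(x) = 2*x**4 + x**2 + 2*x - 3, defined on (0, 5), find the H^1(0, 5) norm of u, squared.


||u||_{H^1}^2 = 104999945/63

The H^1 norm (squared) on an interval (0, L) is
  ||u||_{H^1}^2 = ∫_0^L u(x)^2 dx + ∫_0^L u'(x)^2 dx.
Compute u'(x) = 8*x**3 + 2*x + 2.
Then u(x)^2 = 4*x**8 + 4*x**6 + 8*x**5 - 11*x**4 + 4*x**3 - 2*x**2 - 12*x + 9 and u'(x)^2 = 64*x**6 + 32*x**4 + 32*x**3 + 4*x**2 + 8*x + 4.
Integrate each monomial from 0 to 5 using ∫_0^5 c·x^n dx = c·5^(n+1)/(n+1):
  ∫_0^5 u(x)^2 dx = ∫_0^5 (4*x^8 + 4*x^6 + 8*x^5 - 11*x^4 + 4*x^3 - 2*x^2 - 12*x + 9) dx. Term by term:
    ∫_0^5 4*x^8 dx = 7812500/9;  ∫_0^5 4*x^6 dx = 312500/7;  ∫_0^5 8*x^5 dx = 62500/3;
    ∫_0^5 -11*x^4 dx = -6875;  ∫_0^5 4*x^3 dx = 625;  ∫_0^5 -2*x^2 dx = -250/3;
    ∫_0^5 -12*x dx = -150;  ∫_0^5 9 dx = 45.
  Sum: 7812500/9 + 312500/7 + 62500/3 − 6875 + 625 − 250/3 − 150 + 45 = 58406885/63.
  ∫_0^5 u'(x)^2 dx = ∫_0^5 (64*x^6 + 32*x^4 + 32*x^3 + 4*x^2 + 8*x + 4) dx. Term by term:
    ∫_0^5 64*x^6 dx = 5000000/7;  ∫_0^5 32*x^4 dx = 20000;  ∫_0^5 32*x^3 dx = 5000;
    ∫_0^5 4*x^2 dx = 500/3;  ∫_0^5 8*x dx = 100;  ∫_0^5 4 dx = 20.
  Sum: 5000000/7 + 20000 + 5000 + 500/3 + 100 + 20 = 15531020/21.
Adding: ||u||_{H^1}^2 = 58406885/63 + 15531020/21 = 104999945/63.


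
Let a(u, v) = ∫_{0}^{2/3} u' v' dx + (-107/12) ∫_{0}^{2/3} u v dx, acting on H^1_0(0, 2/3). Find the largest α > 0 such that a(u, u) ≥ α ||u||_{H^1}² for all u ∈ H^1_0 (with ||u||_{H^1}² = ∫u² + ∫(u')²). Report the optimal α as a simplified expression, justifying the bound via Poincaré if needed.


α = (-107 + 27*π^2)/(3*(4 + 9*π^2))

Coercivity of a(·,·) on H^1_0(0, 2/3) means a(u, u) ≥ α ||u||_{H^1}² for every u ∈ H^1_0.
The interval has length L = 2/3, and Poincaré/coercivity depend only on L. Here a(u, u) = ∫(u')² + (-107/12)·∫u².
Here c = -107/12 < 0 with |c| < (π/L)² = 9*π^2/4, so coercivity still holds. The condition a(u,u) ≥ α||u||_{H^1}² reads (1−α)∫(u')² ≥ (α−c)∫u². Any admissible α is ≤ 1 (rapidly oscillating u have ∫u²/∫(u')² → 0), and α = 1 would force 0 ≥ (1−c)∫u², impossible since c < 1; so 1−α > 0. By the sharp Poincaré inequality on H^1_0 of an interval of length L, ∫(u')² ≥ (π/L)²∫u² with equality for the first sine mode sin(π(x−x₀)/L) (x₀ the left endpoint), so the inequality holds for all u iff (1−α)(π/L)² ≥ α − c, i.e. α ≤ ((π/L)² + c)/((π/L)² + 1) = (1 + c(L/π)²)/(1 + (L/π)²). (Direct route, valid since c ≤ 0: Poincaré gives c∫u² ≥ c(L/π)²∫(u')², so a(u,u) ≥ (1 + c(L/π)²)∫(u')², while ||u||_{H^1}² ≤ (1 + (L/π)²)∫(u')²; dividing yields the same α.) With (π/L)² = 9*π^2/4 and c = -107/12, the largest admissible constant is α = ((π/L)² + c)/((π/L)² + 1).
Simplifying, α = (-107 + 27*π^2)/(3*(4 + 9*π^2)).


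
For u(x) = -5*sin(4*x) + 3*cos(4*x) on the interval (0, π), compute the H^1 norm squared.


||u||_{H^1(0,π)}^2 = 289*π

u'(x) = -12*sin(4*x) - 20*cos(4*x).
Expand u² and (u')² and integrate term by term on (0, π), using: for integers n ≥ 1, ∫_0^π sin²(nx) dx = ∫_0^π cos²(nx) dx = π/2; for n ≠ n', ∫_0^π sin(nx)sin(n'x) dx = ∫_0^π cos(nx)cos(n'x) dx = 0; and by product-to-sum, ∫_0^π sin(nx)cos(n'x) dx = ½∫_0^π [sin((n+n')x) + sin((n−n')x)] dx, which is 0 when n+n' is even and 2n/(n²−n'²) when n+n' is odd (it need not vanish on (0, π)).
  u² squared terms: (-5)²·∫sin(4x)² dx = 25·π/2 = 25*π/2;  (3)²·∫cos(4x)² dx = 9·π/2 = 9*π/2.
  u² cross terms: 2·(-5)·(3)·∫sin(4x)·cos(4x) dx = -30·(0) = 0.
  So ∫_0^π u² dx = 25*π/2 + 9*π/2 + 0 = 17*π.
  (u')² squared terms: (-20)²·∫cos(4x)² dx = 400·π/2 = 200*π;  (-12)²·∫sin(4x)² dx = 144·π/2 = 72*π.
  (u')² cross terms: 2·(-20)·(-12)·∫cos(4x)·sin(4x) dx = 480·(0) = 0.
  So ∫_0^π (u')² dx = 200*π + 72*π + 0 = 272*π.
||u||_{H^1}^2 = (17*π) + (272*π) = 289*π.


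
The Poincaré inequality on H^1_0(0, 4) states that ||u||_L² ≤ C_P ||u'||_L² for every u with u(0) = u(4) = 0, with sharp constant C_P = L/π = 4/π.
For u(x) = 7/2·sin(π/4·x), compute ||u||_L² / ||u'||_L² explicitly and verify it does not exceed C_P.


||u||_L² / ||u'||_L² = 4/π = C_P.

u(x) = 7/2·sin(π/4·x), so u'(x) = 7*π*cos(π*x/4)/8.
Writing u(x) = A·sin(kπx/L) with A = 7/2 and k = 1, use ∫_0^L sin²(kπx/L) dx = L/2 and ∫_0^L cos²(kπx/L) dx = L/2.
u² = 49/4·sin²(π/4·x) and (u')² = 49*π^2/64·cos²(π/4·x), and each of sin², cos² integrates to L/2 = 2 over (0, 4).
∫_0^4 u² dx = 49/2, so ||u||_L² = 7*sqrt(2)/2.
∫_0^4 (u')² dx = 49*π^2/32, so ||u'||_L² = 7*sqrt(2)*π/8.
Ratio ||u||_L² / ||u'||_L² = 4/π.
Sharp Poincaré constant on H^1_0(0, 4) is C_P = L/π = 4/π, achieved by sin(π/4·x).
This is the k = 1 eigenfunction (up to amplitude), so the ratio equals the sharp Poincaré constant exactly.


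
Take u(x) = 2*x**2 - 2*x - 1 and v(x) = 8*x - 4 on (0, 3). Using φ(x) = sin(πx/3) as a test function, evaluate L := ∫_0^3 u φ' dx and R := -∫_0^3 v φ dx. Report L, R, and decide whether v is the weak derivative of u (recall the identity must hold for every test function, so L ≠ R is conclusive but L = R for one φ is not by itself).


LHS = -24/π, RHS = -48/π. No, v is not the weak derivative of u.

u(x) = 2*x**2 - 2*x - 1, classical derivative u'(x) = 4*x - 2.
φ(x) = sin(πx/3), so φ'(x) = π*cos(π*x/3)/3.
Note φ(0) = φ(3) = 0, so the boundary term u·φ vanishes.
LHS = ∫_0^3 u(x) φ'(x) dx = ∫_0^3 (2*π*x^2*cos(π*x/3)/3 - 2*π*x*cos(π*x/3)/3 - π*cos(π*x/3)/3) dx. Term by term:
  ∫_0^3 -π*cos(π*x/3)/3 dx = 0;  ∫_0^3 -2*π*x*cos(π*x/3)/3 dx = 12/π;  ∫_0^3 2*π*x^2*cos(π*x/3)/3 dx = -36/π.
Sum: 0 + 12/π − 36/π = -24/π.
So LHS = -24/π.
∫_0^3 v(x) φ(x) dx = ∫_0^3 (8*x*sin(π*x/3) - 4*sin(π*x/3)) dx. Term by term:
  ∫_0^3 -4*sin(π*x/3) dx = -24/π;  ∫_0^3 8*x*sin(π*x/3) dx = 72/π.
Sum: -24/π + 72/π = 48/π.
So RHS = -∫_0^3 v(x) φ(x) dx = -48/π.
LHS − RHS = 24/π ≠ 0, so the identity fails.
(For a valid weak derivative the identity must hold for EVERY test function, in particular this one. The failure shows v is NOT the weak derivative of u.)
Correct weak derivative would be u'(x) = 4*x - 2.


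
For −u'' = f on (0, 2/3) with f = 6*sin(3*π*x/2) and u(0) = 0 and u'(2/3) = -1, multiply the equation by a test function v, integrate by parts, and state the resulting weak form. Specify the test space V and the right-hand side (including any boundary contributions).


V = {v ∈ H^1(0, 2/3) : v(0) = 0} (test functions vanish at x = 0 where u is specified); weak form: ∫_0^2/3 u'v' dx = ∫_0^2/3 (6*sin(3*π*x/2)) v dx − v(2/3) for all v ∈ V.

Multiply both sides by a test function v and integrate from 0 to 2/3:
  ∫_0^2/3 −u''(x) v(x) dx = ∫_0^2/3 f(x) v(x) dx.
Integrate the LHS by parts once:
  ∫_0^2/3 −u'' v dx = −[u'(x) v(x)]_0^2/3 + ∫_0^2/3 u'(x) v'(x) dx.
Thus ∫_0^2/3 u'(x) v'(x) dx = ∫_0^2/3 f(x) v(x) dx + [u'(x) v(x)]_0^2/3.
Choose V so that boundary terms are either known or forced to vanish.
Mixed BC: u(0) = 0 (Dirichlet) and u'(2/3) = -1 (Neumann). Define V = {v ∈ H^1(0, 2/3) : v(0) = 0}. Then [u' v]_0^2/3 = u'(2/3)·v(2/3) − u'(0)·0 = − v(2/3).
Weak formulation: find u (satisfying any essential BC) such that ∫_0^2/3 u'(x) v'(x) dx = ∫_0^2/3 f v dx − v(2/3) for all v ∈ V (Dirichlet at 0 absorbed into V; Neumann datum at x = 2/3 contributes the boundary term).
Substituting f(x) = 6*sin(3*π*x/2), the right-hand side is ∫_0^2/3 (6*sin(3*π*x/2)) v dx − v(2/3).


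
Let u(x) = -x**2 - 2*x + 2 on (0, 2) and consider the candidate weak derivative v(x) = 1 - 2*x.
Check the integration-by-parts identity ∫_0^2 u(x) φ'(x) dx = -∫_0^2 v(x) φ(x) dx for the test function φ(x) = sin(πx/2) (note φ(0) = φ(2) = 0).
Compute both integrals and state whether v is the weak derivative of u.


LHS = 16/π, RHS = 4/π. No, v is not the weak derivative of u.

u(x) = -x**2 - 2*x + 2, classical derivative u'(x) = -2*x - 2.
φ(x) = sin(πx/2), so φ'(x) = π*cos(π*x/2)/2.
Note φ(0) = φ(2) = 0, so the boundary term u·φ vanishes.
LHS = ∫_0^2 u(x) φ'(x) dx = ∫_0^2 (-π*x^2*cos(π*x/2)/2 - π*x*cos(π*x/2) + π*cos(π*x/2)) dx. Term by term:
  ∫_0^2 π*cos(π*x/2) dx = 0;  ∫_0^2 -π*x*cos(π*x/2) dx = 8/π;  ∫_0^2 -π*x^2*cos(π*x/2)/2 dx = 8/π.
Sum: 0 + 8/π + 8/π = 16/π.
So LHS = 16/π.
∫_0^2 v(x) φ(x) dx = ∫_0^2 (-2*x*sin(π*x/2) + sin(π*x/2)) dx. Term by term:
  ∫_0^2 -2*x*sin(π*x/2) dx = -8/π;  ∫_0^2 sin(π*x/2) dx = 4/π.
Sum: -8/π + 4/π = -4/π.
So RHS = -∫_0^2 v(x) φ(x) dx = 4/π.
LHS − RHS = 12/π ≠ 0, so the identity fails.
(For a valid weak derivative the identity must hold for EVERY test function, in particular this one. The failure shows v is NOT the weak derivative of u.)
Correct weak derivative would be u'(x) = -2*x - 2.


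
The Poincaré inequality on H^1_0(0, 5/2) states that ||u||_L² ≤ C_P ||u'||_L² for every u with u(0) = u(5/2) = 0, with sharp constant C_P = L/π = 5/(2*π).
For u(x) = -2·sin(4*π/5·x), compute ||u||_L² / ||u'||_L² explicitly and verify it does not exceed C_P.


||u||_L² / ||u'||_L² = 5/(4*π) < C_P = 5/(2*π).

u(x) = -2·sin(4*π/5·x), so u'(x) = -8*π*cos(4*π*x/5)/5.
Writing u(x) = A·sin(kπx/L) with A = -2 and k = 2, use ∫_0^L sin²(kπx/L) dx = L/2 and ∫_0^L cos²(kπx/L) dx = L/2.
u² = 4·sin²(4*π/5·x) and (u')² = 64*π^2/25·cos²(4*π/5·x), and each of sin², cos² integrates to L/2 = 5/4 over (0, 5/2).
∫_0^5/2 u² dx = 5, so ||u||_L² = sqrt(5).
∫_0^5/2 (u')² dx = 16*π^2/5, so ||u'||_L² = 4*sqrt(5)*π/5.
Ratio ||u||_L² / ||u'||_L² = 5/(4*π).
Sharp Poincaré constant on H^1_0(0, 5/2) is C_P = L/π = 5/(2*π), achieved by sin(2*π/5·x).
This is the k = 2 harmonic; the ratio L/(kπ) is strictly less than C_P = L/π, consistent with the sharp inequality ||u||_L² ≤ C_P ||u'||_L².


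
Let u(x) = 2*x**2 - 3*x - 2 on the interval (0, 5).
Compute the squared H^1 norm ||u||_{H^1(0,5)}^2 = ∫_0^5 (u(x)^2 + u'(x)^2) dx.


||u||_{H^1}^2 = 3745/3

The H^1 norm (squared) on an interval (0, L) is
  ||u||_{H^1}^2 = ∫_0^L u(x)^2 dx + ∫_0^L u'(x)^2 dx.
Compute u'(x) = 4*x - 3.
Then u(x)^2 = 4*x**4 - 12*x**3 + x**2 + 12*x + 4 and u'(x)^2 = 16*x**2 - 24*x + 9.
Integrate each monomial from 0 to 5 using ∫_0^5 c·x^n dx = c·5^(n+1)/(n+1):
  ∫_0^5 u(x)^2 dx = ∫_0^5 (4*x^4 - 12*x^3 + x^2 + 12*x + 4) dx. Term by term:
    ∫_0^5 4*x^4 dx = 2500;  ∫_0^5 -12*x^3 dx = -1875;  ∫_0^5 x^2 dx = 125/3;
    ∫_0^5 12*x dx = 150;  ∫_0^5 4 dx = 20.
  Sum: 2500 − 1875 + 125/3 + 150 + 20 = 2510/3.
  ∫_0^5 u'(x)^2 dx = ∫_0^5 (16*x^2 - 24*x + 9) dx. Term by term:
    ∫_0^5 16*x^2 dx = 2000/3;  ∫_0^5 -24*x dx = -300;  ∫_0^5 9 dx = 45.
  Sum: 2000/3 − 300 + 45 = 1235/3.
Adding: ||u||_{H^1}^2 = 2510/3 + 1235/3 = 3745/3.


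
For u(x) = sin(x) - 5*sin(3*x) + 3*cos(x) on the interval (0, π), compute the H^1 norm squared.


||u||_{H^1(0,π)}^2 = 135*π

u'(x) = -3*sin(x) + cos(x) - 15*cos(3*x).
Expand u² and (u')² and integrate term by term on (0, π), using: for integers n ≥ 1, ∫_0^π sin²(nx) dx = ∫_0^π cos²(nx) dx = π/2; for n ≠ n', ∫_0^π sin(nx)sin(n'x) dx = ∫_0^π cos(nx)cos(n'x) dx = 0; and by product-to-sum, ∫_0^π sin(nx)cos(n'x) dx = ½∫_0^π [sin((n+n')x) + sin((n−n')x)] dx, which is 0 when n+n' is even and 2n/(n²−n'²) when n+n' is odd (it need not vanish on (0, π)).
  u² squared terms: (-5)²·∫sin(3x)² dx = 25·π/2 = 25*π/2;  (3)²·∫cos(x)² dx = 9·π/2 = 9*π/2;  (1)²·∫sin(x)² dx = 1·π/2 = π/2.
  u² cross terms: 2·(-5)·(3)·∫sin(3x)·cos(x) dx = -30·(0) = 0;  2·(-5)·(1)·∫sin(3x)·sin(x) dx = -10·(0) = 0;  2·(3)·(1)·∫cos(x)·sin(x) dx = 6·(0) = 0.
  So ∫_0^π u² dx = 25*π/2 + 9*π/2 + π/2 + 0 + 0 + 0 = 35*π/2.
  (u')² squared terms: (-15)²·∫cos(3x)² dx = 225·π/2 = 225*π/2;  (-3)²·∫sin(x)² dx = 9·π/2 = 9*π/2;  (1)²·∫cos(x)² dx = 1·π/2 = π/2.
  (u')² cross terms: 2·(-15)·(-3)·∫cos(3x)·sin(x) dx = 90·(0) = 0;  2·(-15)·(1)·∫cos(3x)·cos(x) dx = -30·(0) = 0;  2·(-3)·(1)·∫sin(x)·cos(x) dx = -6·(0) = 0.
  So ∫_0^π (u')² dx = 225*π/2 + 9*π/2 + π/2 + 0 + 0 + 0 = 235*π/2.
||u||_{H^1}^2 = (35*π/2) + (235*π/2) = 135*π.


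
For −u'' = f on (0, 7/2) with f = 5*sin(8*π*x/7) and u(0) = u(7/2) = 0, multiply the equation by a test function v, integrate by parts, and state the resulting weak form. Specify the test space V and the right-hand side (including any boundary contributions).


V = H^1_0(0, 7/2) (so v(0) = v(7/2) = 0); weak form: ∫_0^7/2 u'v' dx = ∫_0^7/2 (5*sin(8*π*x/7)) v dx for all v ∈ V.

Multiply both sides by a test function v and integrate from 0 to 7/2:
  ∫_0^7/2 −u''(x) v(x) dx = ∫_0^7/2 f(x) v(x) dx.
Integrate the LHS by parts once:
  ∫_0^7/2 −u'' v dx = −[u'(x) v(x)]_0^7/2 + ∫_0^7/2 u'(x) v'(x) dx.
Thus ∫_0^7/2 u'(x) v'(x) dx = ∫_0^7/2 f(x) v(x) dx + [u'(x) v(x)]_0^7/2.
Choose V so that boundary terms are either known or forced to vanish.
u is Dirichlet: u(0) = u(7/2) = 0. Let V = H^1_0(0, 7/2); then v(0) = v(7/2) = 0, and [u' v]_0^7/2 = 0.
Weak formulation: find u (satisfying any essential BC) such that ∫_0^7/2 u'(x) v'(x) dx = ∫_0^7/2 f v dx for all v ∈ V.
Substituting f(x) = 5*sin(8*π*x/7), the right-hand side is ∫_0^7/2 (5*sin(8*π*x/7)) v dx.


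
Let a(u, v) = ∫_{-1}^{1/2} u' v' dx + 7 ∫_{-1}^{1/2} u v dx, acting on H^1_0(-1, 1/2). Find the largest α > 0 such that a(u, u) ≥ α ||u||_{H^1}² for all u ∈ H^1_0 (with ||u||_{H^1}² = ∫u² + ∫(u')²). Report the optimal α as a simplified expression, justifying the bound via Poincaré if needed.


α = 1

Coercivity of a(·,·) on H^1_0(-1, 1/2) means a(u, u) ≥ α ||u||_{H^1}² for every u ∈ H^1_0.
The interval has length L = 3/2, and Poincaré/coercivity depend only on L. Here a(u, u) = ∫(u')² + (7)·∫u².
Here c = 7 ≥ 1, so a(u,u) = ∫(u')² + c∫u² ≥ ∫(u')² + ∫u² = ||u||_{H^1}², i.e. α = 1 works. No larger α is possible: a(u,u) ≥ α||u||_{H^1}² means (1−α)∫(u')² ≥ (α−c)∫u², and for the modes u_n = sin(nπ(x−x₀)/L) (x₀ the left endpoint) one has ∫u_n²/∫(u_n')² = (L/(nπ))² → 0, so a(u_n,u_n)/||u_n||_{H^1}² → 1. Hence the optimal constant is α = 1.
Therefore α = 1.


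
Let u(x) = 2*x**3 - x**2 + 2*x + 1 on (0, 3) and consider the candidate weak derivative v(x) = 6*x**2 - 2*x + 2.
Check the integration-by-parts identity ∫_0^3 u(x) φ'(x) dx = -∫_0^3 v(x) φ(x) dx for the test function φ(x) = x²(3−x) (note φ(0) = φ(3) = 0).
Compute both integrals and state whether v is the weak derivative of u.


LHS = -135, RHS = -135. Yes, v = u' weakly.

u(x) = 2*x**3 - x**2 + 2*x + 1, classical derivative u'(x) = 6*x**2 - 2*x + 2.
φ(x) = x²(3−x), so φ'(x) = 3*x*(2 - x).
Note φ(0) = φ(3) = 0, so the boundary term u·φ vanishes.
LHS = ∫_0^3 u(x) φ'(x) dx = ∫_0^3 (-6*x^5 + 15*x^4 - 12*x^3 + 9*x^2 + 6*x) dx. Term by term:
  ∫_0^3 -6*x^5 dx = -729;  ∫_0^3 15*x^4 dx = 729;  ∫_0^3 -12*x^3 dx = -243;
  ∫_0^3 9*x^2 dx = 81;  ∫_0^3 6*x dx = 27.
Sum: -729 + 729 − 243 + 81 + 27 = -135.
So LHS = -135.
∫_0^3 v(x) φ(x) dx = ∫_0^3 (-6*x^5 + 20*x^4 - 8*x^3 + 6*x^2) dx. Term by term:
  ∫_0^3 -6*x^5 dx = -729;  ∫_0^3 20*x^4 dx = 972;  ∫_0^3 -8*x^3 dx = -162;
  ∫_0^3 6*x^2 dx = 54.
Sum: -729 + 972 − 162 + 54 = 135.
So RHS = -∫_0^3 v(x) φ(x) dx = -135.
LHS = RHS, so the identity holds for this test φ.
Moreover u is smooth here and v(x) = u'(x) = 6*x**2 - 2*x + 2 pointwise, so the identity holds for every test function. Hence v is the weak derivative of u.


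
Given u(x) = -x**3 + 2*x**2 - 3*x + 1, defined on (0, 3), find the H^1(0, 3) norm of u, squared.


||u||_{H^1}^2 = 20883/70

The H^1 norm (squared) on an interval (0, L) is
  ||u||_{H^1}^2 = ∫_0^L u(x)^2 dx + ∫_0^L u'(x)^2 dx.
Compute u'(x) = -3*x**2 + 4*x - 3.
Then u(x)^2 = x**6 - 4*x**5 + 10*x**4 - 14*x**3 + 13*x**2 - 6*x + 1 and u'(x)^2 = 9*x**4 - 24*x**3 + 34*x**2 - 24*x + 9.
Integrate each monomial from 0 to 3 using ∫_0^3 c·x^n dx = c·3^(n+1)/(n+1):
  ∫_0^3 u(x)^2 dx = ∫_0^3 (x^6 - 4*x^5 + 10*x^4 - 14*x^3 + 13*x^2 - 6*x + 1) dx. Term by term:
    ∫_0^3 x^6 dx = 2187/7;  ∫_0^3 -4*x^5 dx = -486;  ∫_0^3 10*x^4 dx = 486;
    ∫_0^3 -14*x^3 dx = -567/2;  ∫_0^3 13*x^2 dx = 117;  ∫_0^3 -6*x dx = -27;
    ∫_0^3 1 dx = 3.
  Sum: 2187/7 − 486 + 486 − 567/2 + 117 − 27 + 3 = 1707/14.
  ∫_0^3 u'(x)^2 dx = ∫_0^3 (9*x^4 - 24*x^3 + 34*x^2 - 24*x + 9) dx. Term by term:
    ∫_0^3 9*x^4 dx = 2187/5;  ∫_0^3 -24*x^3 dx = -486;  ∫_0^3 34*x^2 dx = 306;
    ∫_0^3 -24*x dx = -108;  ∫_0^3 9 dx = 27.
  Sum: 2187/5 − 486 + 306 − 108 + 27 = 882/5.
Adding: ||u||_{H^1}^2 = 1707/14 + 882/5 = 20883/70.


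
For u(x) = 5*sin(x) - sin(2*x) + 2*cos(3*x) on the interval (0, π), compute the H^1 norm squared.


||u||_{H^1(0,π)}^2 = 32 + 95*π/2

u'(x) = -6*sin(3*x) + 5*cos(x) - 2*cos(2*x).
Expand u² and (u')² and integrate term by term on (0, π), using: for integers n ≥ 1, ∫_0^π sin²(nx) dx = ∫_0^π cos²(nx) dx = π/2; for n ≠ n', ∫_0^π sin(nx)sin(n'x) dx = ∫_0^π cos(nx)cos(n'x) dx = 0; and by product-to-sum, ∫_0^π sin(nx)cos(n'x) dx = ½∫_0^π [sin((n+n')x) + sin((n−n')x)] dx, which is 0 when n+n' is even and 2n/(n²−n'²) when n+n' is odd (it need not vanish on (0, π)).
  u² squared terms: (-1)²·∫sin(2x)² dx = 1·π/2 = π/2;  (2)²·∫cos(3x)² dx = 4·π/2 = 2*π;  (5)²·∫sin(x)² dx = 25·π/2 = 25*π/2.
  u² cross terms: 2·(-1)·(2)·∫sin(2x)·cos(3x) dx = -4·(-4/5) = 16/5;  2·(-1)·(5)·∫sin(2x)·sin(x) dx = -10·(0) = 0;  2·(2)·(5)·∫cos(3x)·sin(x) dx = 20·(0) = 0.
  So ∫_0^π u² dx = π/2 + 2*π + 25*π/2 + 16/5 + 0 + 0 = 16/5 + 15*π.
  (u')² squared terms: (-6)²·∫sin(3x)² dx = 36·π/2 = 18*π;  (-2)²·∫cos(2x)² dx = 4·π/2 = 2*π;  (5)²·∫cos(x)² dx = 25·π/2 = 25*π/2.
  (u')² cross terms: 2·(-6)·(-2)·∫sin(3x)·cos(2x) dx = 24·(6/5) = 144/5;  2·(-6)·(5)·∫sin(3x)·cos(x) dx = -60·(0) = 0;  2·(-2)·(5)·∫cos(2x)·cos(x) dx = -20·(0) = 0.
  So ∫_0^π (u')² dx = 18*π + 2*π + 25*π/2 + 144/5 + 0 + 0 = 144/5 + 65*π/2.
||u||_{H^1}^2 = (16/5 + 15*π) + (144/5 + 65*π/2) = 32 + 95*π/2.


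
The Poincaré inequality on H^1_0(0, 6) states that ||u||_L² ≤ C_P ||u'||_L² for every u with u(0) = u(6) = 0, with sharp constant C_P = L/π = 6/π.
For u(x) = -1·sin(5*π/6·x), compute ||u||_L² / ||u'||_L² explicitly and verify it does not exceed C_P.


||u||_L² / ||u'||_L² = 6/(5*π) < C_P = 6/π.

u(x) = -1·sin(5*π/6·x), so u'(x) = -5*π*cos(5*π*x/6)/6.
Writing u(x) = A·sin(kπx/L) with A = -1 and k = 5, use ∫_0^L sin²(kπx/L) dx = L/2 and ∫_0^L cos²(kπx/L) dx = L/2.
u² = 1·sin²(5*π/6·x) and (u')² = 25*π^2/36·cos²(5*π/6·x), and each of sin², cos² integrates to L/2 = 3 over (0, 6).
∫_0^6 u² dx = 3, so ||u||_L² = sqrt(3).
∫_0^6 (u')² dx = 25*π^2/12, so ||u'||_L² = 5*sqrt(3)*π/6.
Ratio ||u||_L² / ||u'||_L² = 6/(5*π).
Sharp Poincaré constant on H^1_0(0, 6) is C_P = L/π = 6/π, achieved by sin(π/6·x).
This is the k = 5 harmonic; the ratio L/(kπ) is strictly less than C_P = L/π, consistent with the sharp inequality ||u||_L² ≤ C_P ||u'||_L².


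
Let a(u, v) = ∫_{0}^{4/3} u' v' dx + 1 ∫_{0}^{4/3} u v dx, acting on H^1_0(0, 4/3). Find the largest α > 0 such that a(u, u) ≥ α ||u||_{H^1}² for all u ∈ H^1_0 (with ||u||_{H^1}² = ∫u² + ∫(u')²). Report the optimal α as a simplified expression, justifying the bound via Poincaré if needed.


α = 1

Coercivity of a(·,·) on H^1_0(0, 4/3) means a(u, u) ≥ α ||u||_{H^1}² for every u ∈ H^1_0.
The interval has length L = 4/3, and Poincaré/coercivity depend only on L. Here a(u, u) = ∫(u')² + (1)·∫u².
Here c = 1 ≥ 1, so a(u,u) = ∫(u')² + c∫u² ≥ ∫(u')² + ∫u² = ||u||_{H^1}², i.e. α = 1 works. No larger α is possible: a(u,u) ≥ α||u||_{H^1}² means (1−α)∫(u')² ≥ (α−c)∫u², and for the modes u_n = sin(nπ(x−x₀)/L) (x₀ the left endpoint) one has ∫u_n²/∫(u_n')² = (L/(nπ))² → 0, so a(u_n,u_n)/||u_n||_{H^1}² → 1. Hence the optimal constant is α = 1.
Therefore α = 1.


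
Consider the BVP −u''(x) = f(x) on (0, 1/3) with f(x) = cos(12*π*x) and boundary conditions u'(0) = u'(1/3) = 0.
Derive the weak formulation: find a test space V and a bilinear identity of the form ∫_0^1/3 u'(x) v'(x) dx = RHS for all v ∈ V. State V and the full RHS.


V = H^1(0, 1/3) (no boundary constraint on v; u is determined up to an additive constant); weak form: ∫_0^1/3 u'v' dx = ∫_0^1/3 (cos(12*π*x)) v dx for all v ∈ V.

Multiply both sides by a test function v and integrate from 0 to 1/3:
  ∫_0^1/3 −u''(x) v(x) dx = ∫_0^1/3 f(x) v(x) dx.
Integrate the LHS by parts once:
  ∫_0^1/3 −u'' v dx = −[u'(x) v(x)]_0^1/3 + ∫_0^1/3 u'(x) v'(x) dx.
Thus ∫_0^1/3 u'(x) v'(x) dx = ∫_0^1/3 f(x) v(x) dx + [u'(x) v(x)]_0^1/3.
Choose V so that boundary terms are either known or forced to vanish.
u has homogeneous Neumann: u'(0) = u'(1/3) = 0. So [u' v]_0^1/3 = 0·v(1/3) − 0·v(0) = 0 for any v; take V = H^1(0, 1/3).
Weak formulation: find u (satisfying any essential BC) such that ∫_0^1/3 u'(x) v'(x) dx = ∫_0^1/3 f v dx for all v ∈ V (homogeneous Neumann, so boundary terms vanish).
Substituting f(x) = cos(12*π*x), the right-hand side is ∫_0^1/3 (cos(12*π*x)) v dx.
Compatibility check (pure Neumann): taking v ≡ 1 ∈ V gives 0 = ∫_0^1/3 f dx + (0) − (0), i.e. ∫_0^1/3 f dx must equal u'(0) − u'(1/3) = 0. Indeed ∫_0^1/3 (cos(12*π*x)) dx = 0, so the data are compatible. The solution is then unique only up to an additive constant (fix it e.g. by requiring ∫_0^1/3 u dx = 0).


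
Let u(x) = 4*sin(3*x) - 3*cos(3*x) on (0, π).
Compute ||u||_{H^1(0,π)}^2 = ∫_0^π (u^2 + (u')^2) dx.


||u||_{H^1(0,π)}^2 = 125*π

u'(x) = 9*sin(3*x) + 12*cos(3*x).
Expand u² and (u')² and integrate term by term on (0, π), using: for integers n ≥ 1, ∫_0^π sin²(nx) dx = ∫_0^π cos²(nx) dx = π/2; for n ≠ n', ∫_0^π sin(nx)sin(n'x) dx = ∫_0^π cos(nx)cos(n'x) dx = 0; and by product-to-sum, ∫_0^π sin(nx)cos(n'x) dx = ½∫_0^π [sin((n+n')x) + sin((n−n')x)] dx, which is 0 when n+n' is even and 2n/(n²−n'²) when n+n' is odd (it need not vanish on (0, π)).
  u² squared terms: (-3)²·∫cos(3x)² dx = 9·π/2 = 9*π/2;  (4)²·∫sin(3x)² dx = 16·π/2 = 8*π.
  u² cross terms: 2·(-3)·(4)·∫cos(3x)·sin(3x) dx = -24·(0) = 0.
  So ∫_0^π u² dx = 9*π/2 + 8*π + 0 = 25*π/2.
  (u')² squared terms: (9)²·∫sin(3x)² dx = 81·π/2 = 81*π/2;  (12)²·∫cos(3x)² dx = 144·π/2 = 72*π.
  (u')² cross terms: 2·(9)·(12)·∫sin(3x)·cos(3x) dx = 216·(0) = 0.
  So ∫_0^π (u')² dx = 81*π/2 + 72*π + 0 = 225*π/2.
||u||_{H^1}^2 = (25*π/2) + (225*π/2) = 125*π.


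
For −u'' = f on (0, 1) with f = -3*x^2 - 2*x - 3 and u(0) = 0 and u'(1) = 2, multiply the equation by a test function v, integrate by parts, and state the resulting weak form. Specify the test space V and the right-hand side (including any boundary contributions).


V = {v ∈ H^1(0, 1) : v(0) = 0} (test functions vanish at x = 0 where u is specified); weak form: ∫_0^1 u'v' dx = ∫_0^1 (-3*x^2 - 2*x - 3) v dx + 2·v(1) for all v ∈ V.

Multiply both sides by a test function v and integrate from 0 to 1:
  ∫_0^1 −u''(x) v(x) dx = ∫_0^1 f(x) v(x) dx.
Integrate the LHS by parts once:
  ∫_0^1 −u'' v dx = −[u'(x) v(x)]_0^1 + ∫_0^1 u'(x) v'(x) dx.
Thus ∫_0^1 u'(x) v'(x) dx = ∫_0^1 f(x) v(x) dx + [u'(x) v(x)]_0^1.
Choose V so that boundary terms are either known or forced to vanish.
Mixed BC: u(0) = 0 (Dirichlet) and u'(1) = 2 (Neumann). Define V = {v ∈ H^1(0, 1) : v(0) = 0}. Then [u' v]_0^1 = u'(1)·v(1) − u'(0)·0 = 2·v(1).
Weak formulation: find u (satisfying any essential BC) such that ∫_0^1 u'(x) v'(x) dx = ∫_0^1 f v dx + 2·v(1) for all v ∈ V (Dirichlet at 0 absorbed into V; Neumann datum at x = 1 contributes the boundary term).
Substituting f(x) = -3*x^2 - 2*x - 3, the right-hand side is ∫_0^1 (-3*x^2 - 2*x - 3) v dx + 2·v(1).


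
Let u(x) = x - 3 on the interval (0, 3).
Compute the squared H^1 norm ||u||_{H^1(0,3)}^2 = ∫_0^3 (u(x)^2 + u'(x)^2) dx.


||u||_{H^1}^2 = 12

The H^1 norm (squared) on an interval (0, L) is
  ||u||_{H^1}^2 = ∫_0^L u(x)^2 dx + ∫_0^L u'(x)^2 dx.
Compute u'(x) = 1.
Then u(x)^2 = x**2 - 6*x + 9 and u'(x)^2 = 1.
Integrate each monomial from 0 to 3 using ∫_0^3 c·x^n dx = c·3^(n+1)/(n+1):
  ∫_0^3 u(x)^2 dx = ∫_0^3 (x^2 - 6*x + 9) dx. Term by term:
    ∫_0^3 x^2 dx = 9;  ∫_0^3 -6*x dx = -27;  ∫_0^3 9 dx = 27.
  Sum: 9 − 27 + 27 = 9.
  ∫_0^3 u'(x)^2 dx = ∫_0^3 (1) dx. Term by term:
    ∫_0^3 1 dx = 3.
Adding: ||u||_{H^1}^2 = 9 + 3 = 12.


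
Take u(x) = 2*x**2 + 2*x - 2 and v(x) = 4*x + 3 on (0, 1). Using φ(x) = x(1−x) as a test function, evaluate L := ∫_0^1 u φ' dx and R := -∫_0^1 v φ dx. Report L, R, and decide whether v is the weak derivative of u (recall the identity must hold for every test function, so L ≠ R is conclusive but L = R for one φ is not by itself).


LHS = -2/3, RHS = -5/6. No, v is not the weak derivative of u.

u(x) = 2*x**2 + 2*x - 2, classical derivative u'(x) = 4*x + 2.
φ(x) = x(1−x), so φ'(x) = 1 - 2*x.
Note φ(0) = φ(1) = 0, so the boundary term u·φ vanishes.
LHS = ∫_0^1 u(x) φ'(x) dx = ∫_0^1 (-4*x^3 - 2*x^2 + 6*x - 2) dx. Term by term:
  ∫_0^1 -4*x^3 dx = -1;  ∫_0^1 -2*x^2 dx = -2/3;  ∫_0^1 6*x dx = 3;
  ∫_0^1 -2 dx = -2.
Sum: -1 − 2/3 + 3 − 2 = -2/3.
So LHS = -2/3.
∫_0^1 v(x) φ(x) dx = ∫_0^1 (-4*x^3 + x^2 + 3*x) dx. Term by term:
  ∫_0^1 -4*x^3 dx = -1;  ∫_0^1 x^2 dx = 1/3;  ∫_0^1 3*x dx = 3/2.
Sum: -1 + 1/3 + 3/2 = 5/6.
So RHS = -∫_0^1 v(x) φ(x) dx = -5/6.
LHS − RHS = 1/6 ≠ 0, so the identity fails.
(For a valid weak derivative the identity must hold for EVERY test function, in particular this one. The failure shows v is NOT the weak derivative of u.)
Correct weak derivative would be u'(x) = 4*x + 2.


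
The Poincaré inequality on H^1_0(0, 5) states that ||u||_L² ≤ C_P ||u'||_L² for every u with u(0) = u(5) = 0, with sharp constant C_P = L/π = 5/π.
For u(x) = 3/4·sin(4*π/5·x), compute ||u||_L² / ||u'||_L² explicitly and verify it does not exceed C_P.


||u||_L² / ||u'||_L² = 5/(4*π) < C_P = 5/π.

u(x) = 3/4·sin(4*π/5·x), so u'(x) = 3*π*cos(4*π*x/5)/5.
Writing u(x) = A·sin(kπx/L) with A = 3/4 and k = 4, use ∫_0^L sin²(kπx/L) dx = L/2 and ∫_0^L cos²(kπx/L) dx = L/2.
u² = 9/16·sin²(4*π/5·x) and (u')² = 9*π^2/25·cos²(4*π/5·x), and each of sin², cos² integrates to L/2 = 5/2 over (0, 5).
∫_0^5 u² dx = 45/32, so ||u||_L² = 3*sqrt(10)/8.
∫_0^5 (u')² dx = 9*π^2/10, so ||u'||_L² = 3*sqrt(10)*π/10.
Ratio ||u||_L² / ||u'||_L² = 5/(4*π).
Sharp Poincaré constant on H^1_0(0, 5) is C_P = L/π = 5/π, achieved by sin(π/5·x).
This is the k = 4 harmonic; the ratio L/(kπ) is strictly less than C_P = L/π, consistent with the sharp inequality ||u||_L² ≤ C_P ||u'||_L².


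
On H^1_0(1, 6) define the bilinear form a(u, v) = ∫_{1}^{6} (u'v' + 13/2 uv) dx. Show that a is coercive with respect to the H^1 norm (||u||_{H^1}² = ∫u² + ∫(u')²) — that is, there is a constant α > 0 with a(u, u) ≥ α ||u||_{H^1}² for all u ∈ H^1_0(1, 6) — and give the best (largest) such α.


α = 1

Coercivity of a(·,·) on H^1_0(1, 6) means a(u, u) ≥ α ||u||_{H^1}² for every u ∈ H^1_0.
The interval has length L = 5, and Poincaré/coercivity depend only on L. Here a(u, u) = ∫(u')² + (13/2)·∫u².
Here c = 13/2 ≥ 1, so a(u,u) = ∫(u')² + c∫u² ≥ ∫(u')² + ∫u² = ||u||_{H^1}², i.e. α = 1 works. No larger α is possible: a(u,u) ≥ α||u||_{H^1}² means (1−α)∫(u')² ≥ (α−c)∫u², and for the modes u_n = sin(nπ(x−x₀)/L) (x₀ the left endpoint) one has ∫u_n²/∫(u_n')² = (L/(nπ))² → 0, so a(u_n,u_n)/||u_n||_{H^1}² → 1. Hence the optimal constant is α = 1.
Therefore α = 1.


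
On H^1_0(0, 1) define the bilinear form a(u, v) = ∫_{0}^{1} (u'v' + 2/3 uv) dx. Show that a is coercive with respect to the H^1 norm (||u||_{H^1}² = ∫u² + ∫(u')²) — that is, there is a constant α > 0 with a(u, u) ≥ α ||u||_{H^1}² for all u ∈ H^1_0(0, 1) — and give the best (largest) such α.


α = (2/3 + π^2)/(1 + π^2)

Coercivity of a(·,·) on H^1_0(0, 1) means a(u, u) ≥ α ||u||_{H^1}² for every u ∈ H^1_0.
The interval has length L = 1, and Poincaré/coercivity depend only on L. Here a(u, u) = ∫(u')² + (2/3)·∫u².
Here 0 < c = 2/3 < 1. The condition a(u,u) ≥ α||u||_{H^1}² reads (1−α)∫(u')² ≥ (α−c)∫u². Any admissible α is ≤ 1 (rapidly oscillating u have ∫u²/∫(u')² → 0), and α = 1 would force 0 ≥ (1−c)∫u², impossible since c < 1; so 1−α > 0. By the sharp Poincaré inequality on H^1_0 of an interval of length L, ∫(u')² ≥ (π/L)²∫u² with equality for the first sine mode sin(π(x−x₀)/L) (x₀ the left endpoint), so the inequality holds for all u iff (1−α)(π/L)² ≥ α − c, i.e. α ≤ ((π/L)² + c)/((π/L)² + 1) = (1 + c(L/π)²)/(1 + (L/π)²). With (π/L)² = π^2 and c = 2/3, the largest admissible constant is α = ((π/L)² + c)/((π/L)² + 1).
Simplifying, α = (2/3 + π^2)/(1 + π^2).


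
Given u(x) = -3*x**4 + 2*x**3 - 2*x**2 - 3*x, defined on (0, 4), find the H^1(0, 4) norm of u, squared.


||u||_{H^1}^2 = 16609132/35

The H^1 norm (squared) on an interval (0, L) is
  ||u||_{H^1}^2 = ∫_0^L u(x)^2 dx + ∫_0^L u'(x)^2 dx.
Compute u'(x) = -12*x**3 + 6*x**2 - 4*x - 3.
Then u(x)^2 = 9*x**8 - 12*x**7 + 16*x**6 + 10*x**5 - 8*x**4 + 12*x**3 + 9*x**2 and u'(x)^2 = 144*x**6 - 144*x**5 + 132*x**4 + 24*x**3 - 20*x**2 + 24*x + 9.
Integrate each monomial from 0 to 4 using ∫_0^4 c·x^n dx = c·4^(n+1)/(n+1):
  ∫_0^4 u(x)^2 dx = ∫_0^4 (9*x^8 - 12*x^7 + 16*x^6 + 10*x^5 - 8*x^4 + 12*x^3 + 9*x^2) dx. Term by term:
    ∫_0^4 9*x^8 dx = 262144;  ∫_0^4 -12*x^7 dx = -98304;  ∫_0^4 16*x^6 dx = 262144/7;
    ∫_0^4 10*x^5 dx = 20480/3;  ∫_0^4 -8*x^4 dx = -8192/5;  ∫_0^4 12*x^3 dx = 768;
    ∫_0^4 9*x^2 dx = 192.
  Sum: 262144 − 98304 + 262144/7 + 20480/3 − 8192/5 + 768 + 192 = 21780928/105.
  ∫_0^4 u'(x)^2 dx = ∫_0^4 (144*x^6 - 144*x^5 + 132*x^4 + 24*x^3 - 20*x^2 + 24*x + 9) dx. Term by term:
    ∫_0^4 144*x^6 dx = 2359296/7;  ∫_0^4 -144*x^5 dx = -98304;  ∫_0^4 132*x^4 dx = 135168/5;
    ∫_0^4 24*x^3 dx = 1536;  ∫_0^4 -20*x^2 dx = -1280/3;  ∫_0^4 24*x dx = 192;
    ∫_0^4 9 dx = 36.
  Sum: 2359296/7 − 98304 + 135168/5 + 1536 − 1280/3 + 192 + 36 = 28046468/105.
Adding: ||u||_{H^1}^2 = 21780928/105 + 28046468/105 = 16609132/35.


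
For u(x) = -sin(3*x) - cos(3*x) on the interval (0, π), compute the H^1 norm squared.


||u||_{H^1(0,π)}^2 = 10*π

u'(x) = 3*sin(3*x) - 3*cos(3*x).
Expand u² and (u')² and integrate term by term on (0, π), using: for integers n ≥ 1, ∫_0^π sin²(nx) dx = ∫_0^π cos²(nx) dx = π/2; for n ≠ n', ∫_0^π sin(nx)sin(n'x) dx = ∫_0^π cos(nx)cos(n'x) dx = 0; and by product-to-sum, ∫_0^π sin(nx)cos(n'x) dx = ½∫_0^π [sin((n+n')x) + sin((n−n')x)] dx, which is 0 when n+n' is even and 2n/(n²−n'²) when n+n' is odd (it need not vanish on (0, π)).
  u² squared terms: (-1)²·∫cos(3x)² dx = 1·π/2 = π/2;  (-1)²·∫sin(3x)² dx = 1·π/2 = π/2.
  u² cross terms: 2·(-1)·(-1)·∫cos(3x)·sin(3x) dx = 2·(0) = 0.
  So ∫_0^π u² dx = π/2 + π/2 + 0 = π.
  (u')² squared terms: (-3)²·∫cos(3x)² dx = 9·π/2 = 9*π/2;  (3)²·∫sin(3x)² dx = 9·π/2 = 9*π/2.
  (u')² cross terms: 2·(-3)·(3)·∫cos(3x)·sin(3x) dx = -18·(0) = 0.
  So ∫_0^π (u')² dx = 9*π/2 + 9*π/2 + 0 = 9*π.
||u||_{H^1}^2 = (π) + (9*π) = 10*π.


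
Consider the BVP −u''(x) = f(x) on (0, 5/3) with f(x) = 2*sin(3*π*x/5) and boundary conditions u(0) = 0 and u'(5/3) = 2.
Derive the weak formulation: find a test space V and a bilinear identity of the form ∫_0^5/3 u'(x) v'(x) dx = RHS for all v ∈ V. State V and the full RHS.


V = {v ∈ H^1(0, 5/3) : v(0) = 0} (test functions vanish at x = 0 where u is specified); weak form: ∫_0^5/3 u'v' dx = ∫_0^5/3 (2*sin(3*π*x/5)) v dx + 2·v(5/3) for all v ∈ V.

Multiply both sides by a test function v and integrate from 0 to 5/3:
  ∫_0^5/3 −u''(x) v(x) dx = ∫_0^5/3 f(x) v(x) dx.
Integrate the LHS by parts once:
  ∫_0^5/3 −u'' v dx = −[u'(x) v(x)]_0^5/3 + ∫_0^5/3 u'(x) v'(x) dx.
Thus ∫_0^5/3 u'(x) v'(x) dx = ∫_0^5/3 f(x) v(x) dx + [u'(x) v(x)]_0^5/3.
Choose V so that boundary terms are either known or forced to vanish.
Mixed BC: u(0) = 0 (Dirichlet) and u'(5/3) = 2 (Neumann). Define V = {v ∈ H^1(0, 5/3) : v(0) = 0}. Then [u' v]_0^5/3 = u'(5/3)·v(5/3) − u'(0)·0 = 2·v(5/3).
Weak formulation: find u (satisfying any essential BC) such that ∫_0^5/3 u'(x) v'(x) dx = ∫_0^5/3 f v dx + 2·v(5/3) for all v ∈ V (Dirichlet at 0 absorbed into V; Neumann datum at x = 5/3 contributes the boundary term).
Substituting f(x) = 2*sin(3*π*x/5), the right-hand side is ∫_0^5/3 (2*sin(3*π*x/5)) v dx + 2·v(5/3).


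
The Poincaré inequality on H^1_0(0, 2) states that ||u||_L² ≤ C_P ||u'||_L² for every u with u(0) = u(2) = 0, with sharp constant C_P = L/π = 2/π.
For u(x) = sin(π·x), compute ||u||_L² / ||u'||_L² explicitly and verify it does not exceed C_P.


||u||_L² / ||u'||_L² = 1/π < C_P = 2/π.

u(x) = sin(π·x), so u'(x) = π*cos(π*x).
Writing u(x) = A·sin(kπx/L) with A = 1 and k = 2, use ∫_0^L sin²(kπx/L) dx = L/2 and ∫_0^L cos²(kπx/L) dx = L/2.
u² = 1·sin²(π·x) and (u')² = π^2·cos²(π·x), and each of sin², cos² integrates to L/2 = 1 over (0, 2).
∫_0^2 u² dx = 1, so ||u||_L² = 1.
∫_0^2 (u')² dx = π^2, so ||u'||_L² = π.
Ratio ||u||_L² / ||u'||_L² = 1/π.
Sharp Poincaré constant on H^1_0(0, 2) is C_P = L/π = 2/π, achieved by sin(π/2·x).
This is the k = 2 harmonic; the ratio L/(kπ) is strictly less than C_P = L/π, consistent with the sharp inequality ||u||_L² ≤ C_P ||u'||_L².


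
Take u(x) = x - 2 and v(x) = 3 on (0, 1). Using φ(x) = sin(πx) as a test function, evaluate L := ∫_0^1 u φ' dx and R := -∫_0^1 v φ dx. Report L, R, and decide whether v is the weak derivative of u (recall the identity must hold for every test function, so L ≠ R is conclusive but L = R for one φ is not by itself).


LHS = -2/π, RHS = -6/π. No, v is not the weak derivative of u.

u(x) = x - 2, classical derivative u'(x) = 1.
φ(x) = sin(πx), so φ'(x) = π*cos(π*x).
Note φ(0) = φ(1) = 0, so the boundary term u·φ vanishes.
LHS = ∫_0^1 u(x) φ'(x) dx = ∫_0^1 (π*x*cos(π*x) - 2*π*cos(π*x)) dx. Term by term:
  ∫_0^1 -2*π*cos(π*x) dx = 0;  ∫_0^1 π*x*cos(π*x) dx = -2/π.
Sum: 0 − 2/π = -2/π.
So LHS = -2/π.
∫_0^1 v(x) φ(x) dx = ∫_0^1 (3*sin(π*x)) dx. Term by term:
  ∫_0^1 3*sin(π*x) dx = 6/π.
So RHS = -∫_0^1 v(x) φ(x) dx = -6/π.
LHS − RHS = 4/π ≠ 0, so the identity fails.
(For a valid weak derivative the identity must hold for EVERY test function, in particular this one. The failure shows v is NOT the weak derivative of u.)
Correct weak derivative would be u'(x) = 1.


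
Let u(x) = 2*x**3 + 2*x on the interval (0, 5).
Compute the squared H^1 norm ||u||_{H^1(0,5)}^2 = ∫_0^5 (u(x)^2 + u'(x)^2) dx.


||u||_{H^1}^2 = 1539920/21

The H^1 norm (squared) on an interval (0, L) is
  ||u||_{H^1}^2 = ∫_0^L u(x)^2 dx + ∫_0^L u'(x)^2 dx.
Compute u'(x) = 6*x**2 + 2.
Then u(x)^2 = 4*x**6 + 8*x**4 + 4*x**2 and u'(x)^2 = 36*x**4 + 24*x**2 + 4.
Integrate each monomial from 0 to 5 using ∫_0^5 c·x^n dx = c·5^(n+1)/(n+1):
  ∫_0^5 u(x)^2 dx = ∫_0^5 (4*x^6 + 8*x^4 + 4*x^2) dx. Term by term:
    ∫_0^5 4*x^6 dx = 312500/7;  ∫_0^5 8*x^4 dx = 5000;  ∫_0^5 4*x^2 dx = 500/3.
  Sum: 312500/7 + 5000 + 500/3 = 1046000/21.
  ∫_0^5 u'(x)^2 dx = ∫_0^5 (36*x^4 + 24*x^2 + 4) dx. Term by term:
    ∫_0^5 36*x^4 dx = 22500;  ∫_0^5 24*x^2 dx = 1000;  ∫_0^5 4 dx = 20.
  Sum: 22500 + 1000 + 20 = 23520.
Adding: ||u||_{H^1}^2 = 1046000/21 + 23520 = 1539920/21.
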